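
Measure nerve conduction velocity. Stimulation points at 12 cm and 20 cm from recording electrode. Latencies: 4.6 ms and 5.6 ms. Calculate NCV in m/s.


Distance = (20 - 12) / 100 = 0.08 m
dt = (5.6 - 4.6) / 1000 = 0.001 s
NCV = dist / dt = 80 m/s


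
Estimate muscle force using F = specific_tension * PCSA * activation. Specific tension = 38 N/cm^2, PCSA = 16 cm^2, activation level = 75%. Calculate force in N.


F = sigma * PCSA * activation
F = 38 * 16 * 0.75
F = 456 N


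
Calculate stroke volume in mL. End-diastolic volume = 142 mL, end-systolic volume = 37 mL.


SV = EDV - ESV
SV = 142 - 37
SV = 105 mL


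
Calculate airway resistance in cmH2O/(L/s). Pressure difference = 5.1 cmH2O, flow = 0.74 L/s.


R = dP / flow
R = 5.1 / 0.74
R = 6.892 cmH2O/(L/s)


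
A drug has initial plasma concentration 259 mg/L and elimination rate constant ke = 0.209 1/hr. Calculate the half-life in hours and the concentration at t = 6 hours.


t_half = ln(2) / ke = 0.693147 / 0.209 = 3.316 hr
C(t) = C0 * exp(-ke*t) = 259 * exp(-0.209*6)
C(6) = 73.91 mg/L


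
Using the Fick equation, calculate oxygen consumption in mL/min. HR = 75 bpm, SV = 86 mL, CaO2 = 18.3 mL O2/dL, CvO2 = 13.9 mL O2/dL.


CO = HR*SV = 75*86/1000 = 6.45 L/min
a-v O2 diff = 18.3 - 13.9 = 4.4 mL/dL
VO2 = CO * (CaO2-CvO2) * 10 dL/L
VO2 = 6.45 * 4.4 * 10
VO2 = 283.8 mL/min


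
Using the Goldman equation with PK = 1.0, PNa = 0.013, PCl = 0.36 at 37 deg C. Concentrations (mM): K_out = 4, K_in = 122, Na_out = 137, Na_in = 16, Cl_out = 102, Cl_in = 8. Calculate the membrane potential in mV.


Vm = (RT/F)*ln((PK*Ko + PNa*Nao + PCl*Cli)/(PK*Ki + PNa*Nai + PCl*Clo))
Numer = 8.661, Denom = 158.928
Vm = -77.76 mV


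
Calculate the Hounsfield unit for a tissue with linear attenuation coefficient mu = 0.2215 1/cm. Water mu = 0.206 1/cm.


HU = ((mu_tissue - mu_water) / mu_water) * 1000
HU = ((0.2215 - 0.206) / 0.206) * 1000
HU = 75.24


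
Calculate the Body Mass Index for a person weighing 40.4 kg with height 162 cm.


BMI = weight / height^2
height = 162 cm = 1.62 m
BMI = 40.4 / 1.62^2
BMI = 15.39 kg/m^2


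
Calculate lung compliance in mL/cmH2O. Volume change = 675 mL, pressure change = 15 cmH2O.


C = dV / dP
C = 675 / 15
C = 45 mL/cmH2O


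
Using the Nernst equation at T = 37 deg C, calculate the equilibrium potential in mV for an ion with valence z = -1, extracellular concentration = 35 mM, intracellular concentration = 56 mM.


E = (RT/(zF)) * ln(C_out/C_in)
T = 37 + 273.15 = 310.15 K
E = (8.314 * 310.15 / (-1 * 96485)) * ln(35/56)
E = 12.56 mV


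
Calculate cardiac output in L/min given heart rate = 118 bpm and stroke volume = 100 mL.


CO = HR * SV
CO = 118 * 100 / 1000
CO = 11.8 L/min


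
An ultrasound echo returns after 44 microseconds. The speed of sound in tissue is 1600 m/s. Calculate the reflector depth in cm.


depth = c * t / 2
t = 44 us = 4.4000e-05 s
depth = 1600 * 4.4000e-05 / 2
depth = 0.0352 m = 3.52 cm


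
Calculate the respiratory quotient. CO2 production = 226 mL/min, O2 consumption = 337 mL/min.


RQ = VCO2 / VO2
RQ = 226 / 337
RQ = 0.6706


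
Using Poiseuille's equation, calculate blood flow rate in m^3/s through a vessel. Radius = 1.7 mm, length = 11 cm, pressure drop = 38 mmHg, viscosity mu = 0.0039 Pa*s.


Q = pi*r^4*dP / (8*mu*L)
r = 0.0017 m, L = 0.11 m
dP = 38 mmHg = 5066.236 Pa
Q = 3.8733e-05 m^3/s


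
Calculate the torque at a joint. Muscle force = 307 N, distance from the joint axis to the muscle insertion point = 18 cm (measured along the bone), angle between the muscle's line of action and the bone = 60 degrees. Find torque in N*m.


Torque = F * d * sin(theta)   (moment arm = d*sin(theta))
d = 18 cm = 0.18 m
Torque = 307 * 0.18 * sin(60)
Torque = 47.86 N*m


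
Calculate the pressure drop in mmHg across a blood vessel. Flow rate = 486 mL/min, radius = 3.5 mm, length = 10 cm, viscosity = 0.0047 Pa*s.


dP = 8*mu*L*Q / (pi*r^4)
Q = 486 mL/min = 8.1e-06 m^3/s
dP = 64.6027 Pa = 64.6027 / 133.322 mmHg = 0.4846 mmHg


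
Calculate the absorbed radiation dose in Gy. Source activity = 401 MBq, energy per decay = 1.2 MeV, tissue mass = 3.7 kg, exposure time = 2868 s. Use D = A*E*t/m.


A = 401 MBq = 4.0100e+08 Bq
E = 1.2 MeV = 1.9224e-13 J
D = A*E*t/m = 4.0100e+08*1.9224e-13*2868/3.7
D = 0.05975 Gy


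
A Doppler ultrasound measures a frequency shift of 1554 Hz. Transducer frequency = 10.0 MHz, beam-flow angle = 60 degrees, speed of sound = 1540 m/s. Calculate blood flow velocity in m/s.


v = fd * c / (2 * f0 * cos(theta))
v = 1554 * 1540 / (2 * 1.0000e+07 * cos(60))
v = 0.2393 m/s


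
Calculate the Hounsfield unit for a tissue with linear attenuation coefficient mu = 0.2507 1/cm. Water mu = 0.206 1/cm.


HU = ((mu_tissue - mu_water) / mu_water) * 1000
HU = ((0.2507 - 0.206) / 0.206) * 1000
HU = 217


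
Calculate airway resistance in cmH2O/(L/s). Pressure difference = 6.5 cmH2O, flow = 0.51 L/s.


R = dP / flow
R = 6.5 / 0.51
R = 12.75 cmH2O/(L/s)


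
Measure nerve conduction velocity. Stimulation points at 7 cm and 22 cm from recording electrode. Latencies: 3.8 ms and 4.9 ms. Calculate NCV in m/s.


Distance = (22 - 7) / 100 = 0.15 m
dt = (4.9 - 3.8) / 1000 = 0.0011 s
NCV = dist / dt = 136.4 m/s


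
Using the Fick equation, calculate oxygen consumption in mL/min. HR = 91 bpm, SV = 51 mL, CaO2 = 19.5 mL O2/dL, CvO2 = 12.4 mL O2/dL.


CO = HR*SV = 91*51/1000 = 4.641 L/min
a-v O2 diff = 19.5 - 12.4 = 7.1 mL/dL
VO2 = CO * (CaO2-CvO2) * 10 dL/L
VO2 = 4.641 * 7.1 * 10
VO2 = 329.5 mL/min


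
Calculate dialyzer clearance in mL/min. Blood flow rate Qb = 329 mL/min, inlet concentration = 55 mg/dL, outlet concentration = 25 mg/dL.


K = Qb * (Cb_in - Cb_out) / Cb_in
K = 329 * (55 - 25) / 55
K = 179.5 mL/min


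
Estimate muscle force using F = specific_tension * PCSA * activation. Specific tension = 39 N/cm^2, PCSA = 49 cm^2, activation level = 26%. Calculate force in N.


F = sigma * PCSA * activation
F = 39 * 49 * 0.26
F = 496.9 N


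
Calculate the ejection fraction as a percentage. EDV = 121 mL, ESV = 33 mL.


SV = EDV - ESV = 121 - 33 = 88 mL
EF = SV/EDV * 100 = 88/121 * 100
EF = 72.73%


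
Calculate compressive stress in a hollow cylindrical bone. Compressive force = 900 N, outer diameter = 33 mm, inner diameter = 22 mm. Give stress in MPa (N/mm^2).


A = pi*(r_o^2 - r_i^2)
r_o = 16.5 mm, r_i = 11 mm
A = 475.166 mm^2
sigma = F/A = 900 / 475.166
sigma = 1.894 MPa


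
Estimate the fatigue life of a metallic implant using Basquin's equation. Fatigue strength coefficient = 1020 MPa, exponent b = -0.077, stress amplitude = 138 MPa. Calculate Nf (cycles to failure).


sigma_a = sigma_f' * (2Nf)^b
2Nf = (sigma_a/sigma_f')^(1/b)
2Nf = (138/1020)^(1/-0.077)
2Nf = 1.9146616e+11
Nf = 9.5733e+10


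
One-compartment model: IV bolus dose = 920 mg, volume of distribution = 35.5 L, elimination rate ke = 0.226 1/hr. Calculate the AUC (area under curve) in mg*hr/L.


C0 = Dose/Vd = 920/35.5 = 25.9155 mg/L
AUC = C0/ke = 25.9155/0.226
AUC = 114.7 mg*hr/L


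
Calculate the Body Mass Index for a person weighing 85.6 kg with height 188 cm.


BMI = weight / height^2
height = 188 cm = 1.88 m
BMI = 85.6 / 1.88^2
BMI = 24.22 kg/m^2


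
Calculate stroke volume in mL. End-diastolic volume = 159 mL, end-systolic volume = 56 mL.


SV = EDV - ESV
SV = 159 - 56
SV = 103 mL


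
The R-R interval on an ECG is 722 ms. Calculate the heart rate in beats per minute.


HR = 60 / RR_interval(s)
RR = 722 ms = 0.722 s
HR = 60 / 0.722 = 83.1 bpm


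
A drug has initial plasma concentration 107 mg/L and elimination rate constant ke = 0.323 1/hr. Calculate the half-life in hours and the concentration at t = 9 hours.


t_half = ln(2) / ke = 0.693147 / 0.323 = 2.146 hr
C(t) = C0 * exp(-ke*t) = 107 * exp(-0.323*9)
C(9) = 5.846 mg/L


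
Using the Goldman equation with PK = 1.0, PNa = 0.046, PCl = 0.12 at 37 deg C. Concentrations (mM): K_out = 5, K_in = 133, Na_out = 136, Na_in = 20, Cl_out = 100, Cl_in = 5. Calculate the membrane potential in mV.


Vm = (RT/F)*ln((PK*Ko + PNa*Nao + PCl*Cli)/(PK*Ki + PNa*Nai + PCl*Clo))
Numer = 11.856, Denom = 145.92
Vm = -67.09 mV


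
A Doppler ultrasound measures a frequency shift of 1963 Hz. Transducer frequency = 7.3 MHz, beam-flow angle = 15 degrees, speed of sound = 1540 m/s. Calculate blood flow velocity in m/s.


v = fd * c / (2 * f0 * cos(theta))
v = 1963 * 1540 / (2 * 7.3000e+06 * cos(15))
v = 0.2144 m/s


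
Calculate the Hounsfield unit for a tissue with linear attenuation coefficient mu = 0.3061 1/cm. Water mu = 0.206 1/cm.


HU = ((mu_tissue - mu_water) / mu_water) * 1000
HU = ((0.3061 - 0.206) / 0.206) * 1000
HU = 485.9


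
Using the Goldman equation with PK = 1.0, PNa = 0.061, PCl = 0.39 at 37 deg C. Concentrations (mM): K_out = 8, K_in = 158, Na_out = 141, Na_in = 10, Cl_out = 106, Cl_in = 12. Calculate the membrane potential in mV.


Vm = (RT/F)*ln((PK*Ko + PNa*Nao + PCl*Cli)/(PK*Ki + PNa*Nai + PCl*Clo))
Numer = 21.281, Denom = 199.95
Vm = -59.87 mV


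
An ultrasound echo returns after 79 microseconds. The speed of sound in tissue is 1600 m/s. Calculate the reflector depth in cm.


depth = c * t / 2
t = 79 us = 7.9000e-05 s
depth = 1600 * 7.9000e-05 / 2
depth = 0.0632 m = 6.32 cm


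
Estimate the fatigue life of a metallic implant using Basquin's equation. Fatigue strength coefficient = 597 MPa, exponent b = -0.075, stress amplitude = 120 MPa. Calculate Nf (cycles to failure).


sigma_a = sigma_f' * (2Nf)^b
2Nf = (sigma_a/sigma_f')^(1/b)
2Nf = (120/597)^(1/-0.075)
2Nf = 1.9524255e+09
Nf = 9.7621e+08


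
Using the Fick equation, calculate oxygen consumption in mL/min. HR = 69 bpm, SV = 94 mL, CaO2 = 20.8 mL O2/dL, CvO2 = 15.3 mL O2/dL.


CO = HR*SV = 69*94/1000 = 6.486 L/min
a-v O2 diff = 20.8 - 15.3 = 5.5 mL/dL
VO2 = CO * (CaO2-CvO2) * 10 dL/L
VO2 = 6.486 * 5.5 * 10
VO2 = 356.7 mL/min


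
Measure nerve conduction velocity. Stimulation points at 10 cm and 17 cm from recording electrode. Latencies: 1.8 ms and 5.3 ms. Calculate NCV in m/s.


Distance = (17 - 10) / 100 = 0.07 m
dt = (5.3 - 1.8) / 1000 = 0.0035 s
NCV = dist / dt = 20 m/s


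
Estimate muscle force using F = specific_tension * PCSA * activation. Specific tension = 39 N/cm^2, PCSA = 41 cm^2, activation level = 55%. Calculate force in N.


F = sigma * PCSA * activation
F = 39 * 41 * 0.55
F = 879.5 N


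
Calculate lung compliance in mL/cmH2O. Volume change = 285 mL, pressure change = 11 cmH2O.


C = dV / dP
C = 285 / 11
C = 25.91 mL/cmH2O


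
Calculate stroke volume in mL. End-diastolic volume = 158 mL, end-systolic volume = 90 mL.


SV = EDV - ESV
SV = 158 - 90
SV = 68 mL


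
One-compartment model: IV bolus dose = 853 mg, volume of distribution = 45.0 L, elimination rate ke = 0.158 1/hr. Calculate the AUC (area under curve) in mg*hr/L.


C0 = Dose/Vd = 853/45.0 = 18.9556 mg/L
AUC = C0/ke = 18.9556/0.158
AUC = 120 mg*hr/L


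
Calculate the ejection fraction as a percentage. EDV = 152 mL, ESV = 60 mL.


SV = EDV - ESV = 152 - 60 = 92 mL
EF = SV/EDV * 100 = 92/152 * 100
EF = 60.53%


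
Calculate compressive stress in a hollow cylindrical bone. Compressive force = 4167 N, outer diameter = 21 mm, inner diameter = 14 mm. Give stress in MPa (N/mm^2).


A = pi*(r_o^2 - r_i^2)
r_o = 10.5 mm, r_i = 7 mm
A = 192.423 mm^2
sigma = F/A = 4167 / 192.423
sigma = 21.66 MPa


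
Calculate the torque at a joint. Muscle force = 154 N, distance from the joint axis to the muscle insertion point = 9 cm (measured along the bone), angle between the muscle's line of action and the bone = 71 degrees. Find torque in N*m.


Torque = F * d * sin(theta)   (moment arm = d*sin(theta))
d = 9 cm = 0.09 m
Torque = 154 * 0.09 * sin(71)
Torque = 13.1 N*m


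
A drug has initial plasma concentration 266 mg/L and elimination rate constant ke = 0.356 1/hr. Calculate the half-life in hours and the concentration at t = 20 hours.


t_half = ln(2) / ke = 0.693147 / 0.356 = 1.947 hr
C(t) = C0 * exp(-ke*t) = 266 * exp(-0.356*20)
C(20) = 0.2151 mg/L


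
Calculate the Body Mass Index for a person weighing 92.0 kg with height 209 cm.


BMI = weight / height^2
height = 209 cm = 2.09 m
BMI = 92.0 / 2.09^2
BMI = 21.06 kg/m^2


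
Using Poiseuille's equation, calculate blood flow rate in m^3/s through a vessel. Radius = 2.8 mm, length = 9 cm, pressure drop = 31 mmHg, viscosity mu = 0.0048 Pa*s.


Q = pi*r^4*dP / (8*mu*L)
r = 0.0028 m, L = 0.09 m
dP = 31 mmHg = 4132.982 Pa
Q = 2.3093e-04 m^3/s


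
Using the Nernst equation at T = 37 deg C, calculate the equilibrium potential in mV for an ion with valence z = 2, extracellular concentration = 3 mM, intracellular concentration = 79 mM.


E = (RT/(zF)) * ln(C_out/C_in)
T = 37 + 273.15 = 310.15 K
E = (8.314 * 310.15 / (2 * 96485)) * ln(3/79)
E = -43.71 mV


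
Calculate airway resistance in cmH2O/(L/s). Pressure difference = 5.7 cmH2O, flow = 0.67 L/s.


R = dP / flow
R = 5.7 / 0.67
R = 8.507 cmH2O/(L/s)


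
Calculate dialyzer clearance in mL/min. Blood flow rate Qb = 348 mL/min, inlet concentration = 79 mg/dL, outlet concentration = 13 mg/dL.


K = Qb * (Cb_in - Cb_out) / Cb_in
K = 348 * (79 - 13) / 79
K = 290.7 mL/min


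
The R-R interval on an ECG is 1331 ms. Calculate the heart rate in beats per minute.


HR = 60 / RR_interval(s)
RR = 1331 ms = 1.331 s
HR = 60 / 1.331 = 45.08 bpm


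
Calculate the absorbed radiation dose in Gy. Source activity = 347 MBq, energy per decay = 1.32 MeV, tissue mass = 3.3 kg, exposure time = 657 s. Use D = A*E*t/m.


A = 347 MBq = 3.4700e+08 Bq
E = 1.32 MeV = 2.11464e-13 J
D = A*E*t/m = 3.4700e+08*2.11464e-13*657/3.3
D = 0.01461 Gy


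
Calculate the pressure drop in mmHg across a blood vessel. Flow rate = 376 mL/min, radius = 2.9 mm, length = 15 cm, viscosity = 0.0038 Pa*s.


dP = 8*mu*L*Q / (pi*r^4)
Q = 376 mL/min = 6.26667e-06 m^3/s
dP = 128.606 Pa = 128.606 / 133.322 mmHg = 0.9646 mmHg


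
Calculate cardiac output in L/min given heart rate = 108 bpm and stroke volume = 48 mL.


CO = HR * SV
CO = 108 * 48 / 1000
CO = 5.184 L/min


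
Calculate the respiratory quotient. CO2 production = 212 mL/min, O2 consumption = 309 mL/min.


RQ = VCO2 / VO2
RQ = 212 / 309
RQ = 0.6861


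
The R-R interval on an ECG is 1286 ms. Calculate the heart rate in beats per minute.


HR = 60 / RR_interval(s)
RR = 1286 ms = 1.286 s
HR = 60 / 1.286 = 46.66 bpm


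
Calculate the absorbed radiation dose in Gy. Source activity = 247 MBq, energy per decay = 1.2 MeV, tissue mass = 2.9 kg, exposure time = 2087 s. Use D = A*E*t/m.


A = 247 MBq = 2.4700e+08 Bq
E = 1.2 MeV = 1.9224e-13 J
D = A*E*t/m = 2.4700e+08*1.9224e-13*2087/2.9
D = 0.03417 Gy


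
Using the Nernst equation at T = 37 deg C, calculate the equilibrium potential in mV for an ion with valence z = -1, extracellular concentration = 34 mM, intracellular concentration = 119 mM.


E = (RT/(zF)) * ln(C_out/C_in)
T = 37 + 273.15 = 310.15 K
E = (8.314 * 310.15 / (-1 * 96485)) * ln(34/119)
E = 33.48 mV


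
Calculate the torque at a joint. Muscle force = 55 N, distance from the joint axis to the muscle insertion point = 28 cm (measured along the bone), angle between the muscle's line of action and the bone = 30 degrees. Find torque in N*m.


Torque = F * d * sin(theta)   (moment arm = d*sin(theta))
d = 28 cm = 0.28 m
Torque = 55 * 0.28 * sin(30)
Torque = 7.7 N*m


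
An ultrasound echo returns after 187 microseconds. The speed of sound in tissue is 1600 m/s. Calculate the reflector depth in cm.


depth = c * t / 2
t = 187 us = 1.8700e-04 s
depth = 1600 * 1.8700e-04 / 2
depth = 0.1496 m = 14.96 cm


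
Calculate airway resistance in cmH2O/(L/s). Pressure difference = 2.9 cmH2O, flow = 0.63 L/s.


R = dP / flow
R = 2.9 / 0.63
R = 4.603 cmH2O/(L/s)


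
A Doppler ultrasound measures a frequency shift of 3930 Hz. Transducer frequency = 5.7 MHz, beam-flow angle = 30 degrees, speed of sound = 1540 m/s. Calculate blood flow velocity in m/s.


v = fd * c / (2 * f0 * cos(theta))
v = 3930 * 1540 / (2 * 5.7000e+06 * cos(30))
v = 0.613 m/s


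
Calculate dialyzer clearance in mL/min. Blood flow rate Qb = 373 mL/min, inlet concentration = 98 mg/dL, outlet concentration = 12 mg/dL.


K = Qb * (Cb_in - Cb_out) / Cb_in
K = 373 * (98 - 12) / 98
K = 327.3 mL/min


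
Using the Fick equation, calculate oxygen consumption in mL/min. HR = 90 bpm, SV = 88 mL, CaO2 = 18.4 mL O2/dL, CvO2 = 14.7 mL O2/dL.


CO = HR*SV = 90*88/1000 = 7.92 L/min
a-v O2 diff = 18.4 - 14.7 = 3.7 mL/dL
VO2 = CO * (CaO2-CvO2) * 10 dL/L
VO2 = 7.92 * 3.7 * 10
VO2 = 293 mL/min


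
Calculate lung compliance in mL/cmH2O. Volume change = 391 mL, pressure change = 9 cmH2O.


C = dV / dP
C = 391 / 9
C = 43.44 mL/cmH2O


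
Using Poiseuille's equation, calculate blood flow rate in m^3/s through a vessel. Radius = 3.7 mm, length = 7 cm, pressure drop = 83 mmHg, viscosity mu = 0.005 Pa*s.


Q = pi*r^4*dP / (8*mu*L)
r = 0.0037 m, L = 0.07 m
dP = 83 mmHg = 11065.726 Pa
Q = 0.002327 m^3/s


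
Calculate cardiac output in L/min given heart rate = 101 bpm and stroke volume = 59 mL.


CO = HR * SV
CO = 101 * 59 / 1000
CO = 5.959 L/min


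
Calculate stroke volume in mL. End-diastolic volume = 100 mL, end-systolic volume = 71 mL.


SV = EDV - ESV
SV = 100 - 71
SV = 29 mL


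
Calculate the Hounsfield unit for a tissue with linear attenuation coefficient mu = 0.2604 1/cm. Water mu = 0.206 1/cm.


HU = ((mu_tissue - mu_water) / mu_water) * 1000
HU = ((0.2604 - 0.206) / 0.206) * 1000
HU = 264.1


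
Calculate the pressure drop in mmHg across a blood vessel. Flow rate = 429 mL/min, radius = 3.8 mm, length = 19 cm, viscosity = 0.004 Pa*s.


dP = 8*mu*L*Q / (pi*r^4)
Q = 429 mL/min = 7.15e-06 m^3/s
dP = 66.3629 Pa = 66.3629 / 133.322 mmHg = 0.4978 mmHg


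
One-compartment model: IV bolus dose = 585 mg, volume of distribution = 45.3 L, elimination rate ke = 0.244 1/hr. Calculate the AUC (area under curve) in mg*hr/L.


C0 = Dose/Vd = 585/45.3 = 12.9139 mg/L
AUC = C0/ke = 12.9139/0.244
AUC = 52.93 mg*hr/L


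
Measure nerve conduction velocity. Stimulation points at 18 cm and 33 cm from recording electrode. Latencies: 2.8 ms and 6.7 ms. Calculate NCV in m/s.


Distance = (33 - 18) / 100 = 0.15 m
dt = (6.7 - 2.8) / 1000 = 0.0039 s
NCV = dist / dt = 38.46 m/s


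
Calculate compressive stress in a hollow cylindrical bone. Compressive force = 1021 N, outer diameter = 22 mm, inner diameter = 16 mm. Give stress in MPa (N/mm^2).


A = pi*(r_o^2 - r_i^2)
r_o = 11 mm, r_i = 8 mm
A = 179.071 mm^2
sigma = F/A = 1021 / 179.071
sigma = 5.702 MPa


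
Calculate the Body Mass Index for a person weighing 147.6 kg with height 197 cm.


BMI = weight / height^2
height = 197 cm = 1.97 m
BMI = 147.6 / 1.97^2
BMI = 38.03 kg/m^2


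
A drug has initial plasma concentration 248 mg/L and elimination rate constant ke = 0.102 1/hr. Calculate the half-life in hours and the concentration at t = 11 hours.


t_half = ln(2) / ke = 0.693147 / 0.102 = 6.796 hr
C(t) = C0 * exp(-ke*t) = 248 * exp(-0.102*11)
C(11) = 80.76 mg/L


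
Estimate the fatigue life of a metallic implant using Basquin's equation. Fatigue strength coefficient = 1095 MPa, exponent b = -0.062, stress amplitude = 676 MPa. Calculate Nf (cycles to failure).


sigma_a = sigma_f' * (2Nf)^b
2Nf = (sigma_a/sigma_f')^(1/b)
2Nf = (676/1095)^(1/-0.062)
2Nf = 2390.5995
Nf = 1195


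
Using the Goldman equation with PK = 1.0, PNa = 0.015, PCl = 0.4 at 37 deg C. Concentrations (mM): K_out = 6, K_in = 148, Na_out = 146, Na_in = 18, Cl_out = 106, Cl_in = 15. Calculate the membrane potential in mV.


Vm = (RT/F)*ln((PK*Ko + PNa*Nao + PCl*Cli)/(PK*Ki + PNa*Nai + PCl*Clo))
Numer = 14.19, Denom = 190.67
Vm = -69.43 mV


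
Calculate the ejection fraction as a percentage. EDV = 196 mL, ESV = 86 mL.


SV = EDV - ESV = 196 - 86 = 110 mL
EF = SV/EDV * 100 = 110/196 * 100
EF = 56.12%


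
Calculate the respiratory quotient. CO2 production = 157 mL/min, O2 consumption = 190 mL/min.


RQ = VCO2 / VO2
RQ = 157 / 190
RQ = 0.8263


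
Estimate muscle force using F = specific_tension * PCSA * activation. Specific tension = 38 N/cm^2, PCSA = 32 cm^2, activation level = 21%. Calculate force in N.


F = sigma * PCSA * activation
F = 38 * 32 * 0.21
F = 255.4 N


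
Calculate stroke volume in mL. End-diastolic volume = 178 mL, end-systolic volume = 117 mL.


SV = EDV - ESV
SV = 178 - 117
SV = 61 mL


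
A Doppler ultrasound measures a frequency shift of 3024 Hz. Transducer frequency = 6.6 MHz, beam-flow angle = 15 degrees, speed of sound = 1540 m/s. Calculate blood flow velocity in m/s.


v = fd * c / (2 * f0 * cos(theta))
v = 3024 * 1540 / (2 * 6.6000e+06 * cos(15))
v = 0.3652 m/s


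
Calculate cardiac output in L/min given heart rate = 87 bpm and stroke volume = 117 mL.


CO = HR * SV
CO = 87 * 117 / 1000
CO = 10.18 L/min


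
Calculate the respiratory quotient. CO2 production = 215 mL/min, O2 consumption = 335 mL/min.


RQ = VCO2 / VO2
RQ = 215 / 335
RQ = 0.6418


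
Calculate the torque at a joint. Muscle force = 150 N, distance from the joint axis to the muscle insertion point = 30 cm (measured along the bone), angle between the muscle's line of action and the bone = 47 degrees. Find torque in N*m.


Torque = F * d * sin(theta)   (moment arm = d*sin(theta))
d = 30 cm = 0.3 m
Torque = 150 * 0.3 * sin(47)
Torque = 32.91 N*m


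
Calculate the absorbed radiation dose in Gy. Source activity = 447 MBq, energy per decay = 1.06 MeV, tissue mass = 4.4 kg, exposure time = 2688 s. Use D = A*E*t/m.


A = 447 MBq = 4.4700e+08 Bq
E = 1.06 MeV = 1.69812e-13 J
D = A*E*t/m = 4.4700e+08*1.69812e-13*2688/4.4
D = 0.04637 Gy


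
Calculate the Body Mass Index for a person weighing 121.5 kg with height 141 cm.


BMI = weight / height^2
height = 141 cm = 1.41 m
BMI = 121.5 / 1.41^2
BMI = 61.11 kg/m^2


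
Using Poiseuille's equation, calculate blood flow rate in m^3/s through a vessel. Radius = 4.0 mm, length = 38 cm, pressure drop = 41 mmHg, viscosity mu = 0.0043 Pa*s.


Q = pi*r^4*dP / (8*mu*L)
r = 0.004 m, L = 0.38 m
dP = 41 mmHg = 5466.202 Pa
Q = 3.3631e-04 m^3/s


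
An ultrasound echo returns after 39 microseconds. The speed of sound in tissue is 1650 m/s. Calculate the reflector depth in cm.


depth = c * t / 2
t = 39 us = 3.9000e-05 s
depth = 1650 * 3.9000e-05 / 2
depth = 0.032175 m = 3.2175 cm


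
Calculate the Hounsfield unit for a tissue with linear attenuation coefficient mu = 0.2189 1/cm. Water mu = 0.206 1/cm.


HU = ((mu_tissue - mu_water) / mu_water) * 1000
HU = ((0.2189 - 0.206) / 0.206) * 1000
HU = 62.62


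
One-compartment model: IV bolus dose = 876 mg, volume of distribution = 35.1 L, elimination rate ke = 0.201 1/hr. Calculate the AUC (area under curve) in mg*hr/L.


C0 = Dose/Vd = 876/35.1 = 24.9573 mg/L
AUC = C0/ke = 24.9573/0.201
AUC = 124.2 mg*hr/L


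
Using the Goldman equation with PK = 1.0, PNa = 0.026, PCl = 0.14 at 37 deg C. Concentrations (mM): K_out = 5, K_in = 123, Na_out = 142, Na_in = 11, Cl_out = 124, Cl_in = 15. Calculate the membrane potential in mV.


Vm = (RT/F)*ln((PK*Ko + PNa*Nao + PCl*Cli)/(PK*Ki + PNa*Nai + PCl*Clo))
Numer = 10.792, Denom = 140.646
Vm = -68.62 mV


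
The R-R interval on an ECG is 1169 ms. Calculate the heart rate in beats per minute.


HR = 60 / RR_interval(s)
RR = 1169 ms = 1.169 s
HR = 60 / 1.169 = 51.33 bpm


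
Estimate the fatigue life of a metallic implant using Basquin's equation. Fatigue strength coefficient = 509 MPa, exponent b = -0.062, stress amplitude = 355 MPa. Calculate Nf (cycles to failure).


sigma_a = sigma_f' * (2Nf)^b
2Nf = (sigma_a/sigma_f')^(1/b)
2Nf = (355/509)^(1/-0.062)
2Nf = 334.21278
Nf = 167.1


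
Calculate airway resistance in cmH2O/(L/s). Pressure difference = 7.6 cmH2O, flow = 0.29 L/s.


R = dP / flow
R = 7.6 / 0.29
R = 26.21 cmH2O/(L/s)


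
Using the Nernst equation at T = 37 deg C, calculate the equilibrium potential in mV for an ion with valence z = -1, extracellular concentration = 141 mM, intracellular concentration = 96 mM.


E = (RT/(zF)) * ln(C_out/C_in)
T = 37 + 273.15 = 310.15 K
E = (8.314 * 310.15 / (-1 * 96485)) * ln(141/96)
E = -10.27 mV


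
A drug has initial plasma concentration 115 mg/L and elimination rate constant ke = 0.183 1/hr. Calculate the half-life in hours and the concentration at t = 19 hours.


t_half = ln(2) / ke = 0.693147 / 0.183 = 3.788 hr
C(t) = C0 * exp(-ke*t) = 115 * exp(-0.183*19)
C(19) = 3.553 mg/L


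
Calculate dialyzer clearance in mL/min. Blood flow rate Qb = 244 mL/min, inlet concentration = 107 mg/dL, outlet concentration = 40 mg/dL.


K = Qb * (Cb_in - Cb_out) / Cb_in
K = 244 * (107 - 40) / 107
K = 152.8 mL/min


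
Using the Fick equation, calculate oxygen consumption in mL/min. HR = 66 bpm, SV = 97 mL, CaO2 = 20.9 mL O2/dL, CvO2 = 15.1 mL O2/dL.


CO = HR*SV = 66*97/1000 = 6.402 L/min
a-v O2 diff = 20.9 - 15.1 = 5.8 mL/dL
VO2 = CO * (CaO2-CvO2) * 10 dL/L
VO2 = 6.402 * 5.8 * 10
VO2 = 371.3 mL/min


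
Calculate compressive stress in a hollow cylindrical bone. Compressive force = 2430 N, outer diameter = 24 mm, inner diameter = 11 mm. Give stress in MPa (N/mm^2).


A = pi*(r_o^2 - r_i^2)
r_o = 12 mm, r_i = 5.5 mm
A = 357.356 mm^2
sigma = F/A = 2430 / 357.356
sigma = 6.8 MPa


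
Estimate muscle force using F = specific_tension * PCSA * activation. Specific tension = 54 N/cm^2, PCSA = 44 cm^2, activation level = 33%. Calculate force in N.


F = sigma * PCSA * activation
F = 54 * 44 * 0.33
F = 784.1 N


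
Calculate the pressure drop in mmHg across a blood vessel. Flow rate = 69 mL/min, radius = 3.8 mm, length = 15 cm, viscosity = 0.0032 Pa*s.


dP = 8*mu*L*Q / (pi*r^4)
Q = 69 mL/min = 1.15e-06 m^3/s
dP = 6.74132 Pa = 6.74132 / 133.322 mmHg = 0.05056 mmHg


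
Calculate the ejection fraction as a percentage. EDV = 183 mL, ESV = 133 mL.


SV = EDV - ESV = 183 - 133 = 50 mL
EF = SV/EDV * 100 = 50/183 * 100
EF = 27.32%


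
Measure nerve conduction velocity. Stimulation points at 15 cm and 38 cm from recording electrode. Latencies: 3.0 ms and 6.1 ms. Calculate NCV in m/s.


Distance = (38 - 15) / 100 = 0.23 m
dt = (6.1 - 3.0) / 1000 = 0.0031 s
NCV = dist / dt = 74.19 m/s


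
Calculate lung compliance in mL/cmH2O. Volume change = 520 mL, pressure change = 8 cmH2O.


C = dV / dP
C = 520 / 8
C = 65 mL/cmH2O


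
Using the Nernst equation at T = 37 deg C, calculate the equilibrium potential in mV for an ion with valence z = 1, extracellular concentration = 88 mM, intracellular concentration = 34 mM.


E = (RT/(zF)) * ln(C_out/C_in)
T = 37 + 273.15 = 310.15 K
E = (8.314 * 310.15 / (1 * 96485)) * ln(88/34)
E = 25.42 mV


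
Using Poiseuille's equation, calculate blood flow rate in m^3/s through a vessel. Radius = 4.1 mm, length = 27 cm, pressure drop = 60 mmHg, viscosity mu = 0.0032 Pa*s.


Q = pi*r^4*dP / (8*mu*L)
r = 0.0041 m, L = 0.27 m
dP = 60 mmHg = 7999.32 Pa
Q = 0.001027 m^3/s


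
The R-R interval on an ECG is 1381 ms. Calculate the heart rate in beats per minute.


HR = 60 / RR_interval(s)
RR = 1381 ms = 1.381 s
HR = 60 / 1.381 = 43.45 bpm


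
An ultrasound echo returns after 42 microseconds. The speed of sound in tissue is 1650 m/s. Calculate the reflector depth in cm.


depth = c * t / 2
t = 42 us = 4.2000e-05 s
depth = 1650 * 4.2000e-05 / 2
depth = 0.03465 m = 3.465 cm


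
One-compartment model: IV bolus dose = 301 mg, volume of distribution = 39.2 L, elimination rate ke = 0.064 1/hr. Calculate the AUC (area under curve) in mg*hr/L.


C0 = Dose/Vd = 301/39.2 = 7.67857 mg/L
AUC = C0/ke = 7.67857/0.064
AUC = 120 mg*hr/L


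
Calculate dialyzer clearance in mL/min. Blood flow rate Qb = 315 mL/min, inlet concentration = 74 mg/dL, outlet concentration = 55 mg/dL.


K = Qb * (Cb_in - Cb_out) / Cb_in
K = 315 * (74 - 55) / 74
K = 80.88 mL/min


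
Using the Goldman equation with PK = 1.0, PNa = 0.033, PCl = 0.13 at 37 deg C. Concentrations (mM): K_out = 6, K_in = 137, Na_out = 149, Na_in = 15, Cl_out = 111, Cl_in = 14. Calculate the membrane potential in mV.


Vm = (RT/F)*ln((PK*Ko + PNa*Nao + PCl*Cli)/(PK*Ki + PNa*Nai + PCl*Clo))
Numer = 12.737, Denom = 151.925
Vm = -66.25 mV


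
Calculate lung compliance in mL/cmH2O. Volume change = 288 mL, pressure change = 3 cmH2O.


C = dV / dP
C = 288 / 3
C = 96 mL/cmH2O


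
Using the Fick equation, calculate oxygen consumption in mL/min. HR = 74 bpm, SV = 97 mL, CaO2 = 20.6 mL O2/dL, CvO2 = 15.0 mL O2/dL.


CO = HR*SV = 74*97/1000 = 7.178 L/min
a-v O2 diff = 20.6 - 15.0 = 5.6 mL/dL
VO2 = CO * (CaO2-CvO2) * 10 dL/L
VO2 = 7.178 * 5.6 * 10
VO2 = 402 mL/min


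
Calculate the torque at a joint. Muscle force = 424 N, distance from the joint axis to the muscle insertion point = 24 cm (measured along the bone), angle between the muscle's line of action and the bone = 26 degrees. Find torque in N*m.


Torque = F * d * sin(theta)   (moment arm = d*sin(theta))
d = 24 cm = 0.24 m
Torque = 424 * 0.24 * sin(26)
Torque = 44.61 N*m


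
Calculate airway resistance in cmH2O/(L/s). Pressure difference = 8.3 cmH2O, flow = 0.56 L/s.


R = dP / flow
R = 8.3 / 0.56
R = 14.82 cmH2O/(L/s)


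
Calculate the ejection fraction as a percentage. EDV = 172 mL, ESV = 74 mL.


SV = EDV - ESV = 172 - 74 = 98 mL
EF = SV/EDV * 100 = 98/172 * 100
EF = 56.98%


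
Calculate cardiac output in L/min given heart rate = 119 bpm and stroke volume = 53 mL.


CO = HR * SV
CO = 119 * 53 / 1000
CO = 6.307 L/min


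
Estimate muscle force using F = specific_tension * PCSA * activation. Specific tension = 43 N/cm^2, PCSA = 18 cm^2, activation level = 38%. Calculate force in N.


F = sigma * PCSA * activation
F = 43 * 18 * 0.38
F = 294.1 N


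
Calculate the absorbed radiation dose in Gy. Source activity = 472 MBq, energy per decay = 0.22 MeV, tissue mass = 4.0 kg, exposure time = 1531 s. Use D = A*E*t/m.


A = 472 MBq = 4.7200e+08 Bq
E = 0.22 MeV = 3.5244e-14 J
D = A*E*t/m = 4.7200e+08*3.5244e-14*1531/4.0
D = 0.006367 Gy


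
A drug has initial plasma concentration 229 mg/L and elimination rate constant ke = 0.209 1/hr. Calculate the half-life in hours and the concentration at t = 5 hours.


t_half = ln(2) / ke = 0.693147 / 0.209 = 3.316 hr
C(t) = C0 * exp(-ke*t) = 229 * exp(-0.209*5)
C(5) = 80.54 mg/L


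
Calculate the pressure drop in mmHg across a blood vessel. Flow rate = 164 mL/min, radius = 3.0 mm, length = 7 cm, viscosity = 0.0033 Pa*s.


dP = 8*mu*L*Q / (pi*r^4)
Q = 164 mL/min = 2.73333e-06 m^3/s
dP = 19.8499 Pa = 19.8499 / 133.322 mmHg = 0.1489 mmHg


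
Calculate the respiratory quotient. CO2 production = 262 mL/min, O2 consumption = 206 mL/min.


RQ = VCO2 / VO2
RQ = 262 / 206
RQ = 1.272


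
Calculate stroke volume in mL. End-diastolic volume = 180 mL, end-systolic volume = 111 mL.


SV = EDV - ESV
SV = 180 - 111
SV = 69 mL


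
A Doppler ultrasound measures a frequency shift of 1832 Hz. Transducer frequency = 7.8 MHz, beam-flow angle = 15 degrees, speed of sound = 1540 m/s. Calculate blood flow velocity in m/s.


v = fd * c / (2 * f0 * cos(theta))
v = 1832 * 1540 / (2 * 7.8000e+06 * cos(15))
v = 0.1872 m/s


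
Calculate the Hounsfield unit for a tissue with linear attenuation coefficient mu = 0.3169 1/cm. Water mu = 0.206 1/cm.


HU = ((mu_tissue - mu_water) / mu_water) * 1000
HU = ((0.3169 - 0.206) / 0.206) * 1000
HU = 538.3


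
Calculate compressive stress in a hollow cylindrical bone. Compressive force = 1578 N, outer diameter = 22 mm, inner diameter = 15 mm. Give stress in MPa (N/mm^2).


A = pi*(r_o^2 - r_i^2)
r_o = 11 mm, r_i = 7.5 mm
A = 203.418 mm^2
sigma = F/A = 1578 / 203.418
sigma = 7.757 MPa


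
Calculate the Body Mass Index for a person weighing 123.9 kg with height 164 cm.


BMI = weight / height^2
height = 164 cm = 1.64 m
BMI = 123.9 / 1.64^2
BMI = 46.07 kg/m^2


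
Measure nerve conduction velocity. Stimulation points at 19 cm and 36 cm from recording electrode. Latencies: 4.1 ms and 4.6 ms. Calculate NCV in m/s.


Distance = (36 - 19) / 100 = 0.17 m
dt = (4.6 - 4.1) / 1000 = 5.0000e-04 s
NCV = dist / dt = 340 m/s


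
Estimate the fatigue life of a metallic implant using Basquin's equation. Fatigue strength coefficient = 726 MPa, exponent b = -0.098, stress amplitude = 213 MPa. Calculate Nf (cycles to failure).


sigma_a = sigma_f' * (2Nf)^b
2Nf = (sigma_a/sigma_f')^(1/b)
2Nf = (213/726)^(1/-0.098)
2Nf = 271803.65
Nf = 1.359e+05


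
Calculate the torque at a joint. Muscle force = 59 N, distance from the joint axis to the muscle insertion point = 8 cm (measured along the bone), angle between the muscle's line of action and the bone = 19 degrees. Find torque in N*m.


Torque = F * d * sin(theta)   (moment arm = d*sin(theta))
d = 8 cm = 0.08 m
Torque = 59 * 0.08 * sin(19)
Torque = 1.537 N*m


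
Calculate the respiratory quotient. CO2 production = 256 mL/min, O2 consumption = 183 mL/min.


RQ = VCO2 / VO2
RQ = 256 / 183
RQ = 1.399


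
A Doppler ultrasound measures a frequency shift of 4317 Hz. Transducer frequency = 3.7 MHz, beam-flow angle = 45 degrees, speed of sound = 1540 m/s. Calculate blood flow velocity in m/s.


v = fd * c / (2 * f0 * cos(theta))
v = 4317 * 1540 / (2 * 3.7000e+06 * cos(45))
v = 1.271 m/s


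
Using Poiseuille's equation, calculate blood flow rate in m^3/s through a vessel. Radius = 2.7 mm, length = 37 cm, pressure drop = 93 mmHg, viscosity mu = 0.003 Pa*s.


Q = pi*r^4*dP / (8*mu*L)
r = 0.0027 m, L = 0.37 m
dP = 93 mmHg = 12398.946 Pa
Q = 2.3312e-04 m^3/s


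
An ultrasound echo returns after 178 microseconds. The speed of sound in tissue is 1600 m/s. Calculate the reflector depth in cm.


depth = c * t / 2
t = 178 us = 1.7800e-04 s
depth = 1600 * 1.7800e-04 / 2
depth = 0.1424 m = 14.24 cm


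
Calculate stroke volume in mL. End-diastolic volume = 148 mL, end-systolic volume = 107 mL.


SV = EDV - ESV
SV = 148 - 107
SV = 41 mL


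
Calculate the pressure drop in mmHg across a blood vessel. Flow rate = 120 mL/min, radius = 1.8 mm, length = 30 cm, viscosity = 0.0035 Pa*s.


dP = 8*mu*L*Q / (pi*r^4)
Q = 120 mL/min = 2e-06 m^3/s
dP = 509.412 Pa = 509.412 / 133.322 mmHg = 3.821 mmHg


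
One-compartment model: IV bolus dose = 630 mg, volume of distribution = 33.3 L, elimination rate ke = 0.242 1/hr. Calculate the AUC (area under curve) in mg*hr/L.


C0 = Dose/Vd = 630/33.3 = 18.9189 mg/L
AUC = C0/ke = 18.9189/0.242
AUC = 78.18 mg*hr/L


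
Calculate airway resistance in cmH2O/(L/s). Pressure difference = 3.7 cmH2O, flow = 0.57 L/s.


R = dP / flow
R = 3.7 / 0.57
R = 6.491 cmH2O/(L/s)


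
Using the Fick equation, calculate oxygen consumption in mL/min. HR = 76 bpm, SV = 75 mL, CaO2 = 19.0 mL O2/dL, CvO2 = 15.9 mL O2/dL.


CO = HR*SV = 76*75/1000 = 5.7 L/min
a-v O2 diff = 19.0 - 15.9 = 3.1 mL/dL
VO2 = CO * (CaO2-CvO2) * 10 dL/L
VO2 = 5.7 * 3.1 * 10
VO2 = 176.7 mL/min


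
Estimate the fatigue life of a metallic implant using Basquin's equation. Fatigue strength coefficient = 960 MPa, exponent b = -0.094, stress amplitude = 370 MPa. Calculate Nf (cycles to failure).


sigma_a = sigma_f' * (2Nf)^b
2Nf = (sigma_a/sigma_f')^(1/b)
2Nf = (370/960)^(1/-0.094)
2Nf = 25409.421
Nf = 1.27e+04


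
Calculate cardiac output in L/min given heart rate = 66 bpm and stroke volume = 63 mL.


CO = HR * SV
CO = 66 * 63 / 1000
CO = 4.158 L/min


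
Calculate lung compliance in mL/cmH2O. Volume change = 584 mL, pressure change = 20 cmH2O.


C = dV / dP
C = 584 / 20
C = 29.2 mL/cmH2O


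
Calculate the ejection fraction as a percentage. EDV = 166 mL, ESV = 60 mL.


SV = EDV - ESV = 166 - 60 = 106 mL
EF = SV/EDV * 100 = 106/166 * 100
EF = 63.86%


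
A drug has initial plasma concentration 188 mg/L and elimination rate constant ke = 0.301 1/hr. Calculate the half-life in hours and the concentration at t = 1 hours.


t_half = ln(2) / ke = 0.693147 / 0.301 = 2.303 hr
C(t) = C0 * exp(-ke*t) = 188 * exp(-0.301*1)
C(1) = 139.1 mg/L


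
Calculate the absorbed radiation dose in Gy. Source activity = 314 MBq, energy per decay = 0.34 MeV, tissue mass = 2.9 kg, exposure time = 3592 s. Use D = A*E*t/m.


A = 314 MBq = 3.1400e+08 Bq
E = 0.34 MeV = 5.4468e-14 J
D = A*E*t/m = 3.1400e+08*5.4468e-14*3592/2.9
D = 0.02118 Gy


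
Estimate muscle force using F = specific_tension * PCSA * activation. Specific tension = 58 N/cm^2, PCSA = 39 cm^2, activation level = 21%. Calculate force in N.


F = sigma * PCSA * activation
F = 58 * 39 * 0.21
F = 475 N


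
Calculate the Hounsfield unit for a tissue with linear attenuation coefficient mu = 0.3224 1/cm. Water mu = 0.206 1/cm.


HU = ((mu_tissue - mu_water) / mu_water) * 1000
HU = ((0.3224 - 0.206) / 0.206) * 1000
HU = 565


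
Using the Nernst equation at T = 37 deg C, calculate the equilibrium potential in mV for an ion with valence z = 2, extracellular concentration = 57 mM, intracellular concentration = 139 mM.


E = (RT/(zF)) * ln(C_out/C_in)
T = 37 + 273.15 = 310.15 K
E = (8.314 * 310.15 / (2 * 96485)) * ln(57/139)
E = -11.91 mV


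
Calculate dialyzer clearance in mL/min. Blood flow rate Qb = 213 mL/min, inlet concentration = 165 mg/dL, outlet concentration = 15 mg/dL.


K = Qb * (Cb_in - Cb_out) / Cb_in
K = 213 * (165 - 15) / 165
K = 193.6 mL/min


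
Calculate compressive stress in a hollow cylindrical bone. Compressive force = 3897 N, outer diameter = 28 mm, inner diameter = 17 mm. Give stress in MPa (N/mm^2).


A = pi*(r_o^2 - r_i^2)
r_o = 14 mm, r_i = 8.5 mm
A = 388.772 mm^2
sigma = F/A = 3897 / 388.772
sigma = 10.02 MPa


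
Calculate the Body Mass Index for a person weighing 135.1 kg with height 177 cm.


BMI = weight / height^2
height = 177 cm = 1.77 m
BMI = 135.1 / 1.77^2
BMI = 43.12 kg/m^2


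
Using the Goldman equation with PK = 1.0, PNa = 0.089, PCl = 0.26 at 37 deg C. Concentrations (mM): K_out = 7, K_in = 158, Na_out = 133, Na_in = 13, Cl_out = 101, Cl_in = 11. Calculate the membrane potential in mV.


Vm = (RT/F)*ln((PK*Ko + PNa*Nao + PCl*Cli)/(PK*Ki + PNa*Nai + PCl*Clo))
Numer = 21.697, Denom = 185.417
Vm = -57.34 mV


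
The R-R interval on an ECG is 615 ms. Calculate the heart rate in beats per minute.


HR = 60 / RR_interval(s)
RR = 615 ms = 0.615 s
HR = 60 / 0.615 = 97.56 bpm


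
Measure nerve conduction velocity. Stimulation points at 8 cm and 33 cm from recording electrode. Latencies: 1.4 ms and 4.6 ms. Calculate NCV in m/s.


Distance = (33 - 8) / 100 = 0.25 m
dt = (4.6 - 1.4) / 1000 = 0.0032 s
NCV = dist / dt = 78.12 m/s


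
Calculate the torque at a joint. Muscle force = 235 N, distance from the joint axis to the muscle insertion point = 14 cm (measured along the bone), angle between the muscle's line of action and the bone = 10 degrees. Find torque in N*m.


Torque = F * d * sin(theta)   (moment arm = d*sin(theta))
d = 14 cm = 0.14 m
Torque = 235 * 0.14 * sin(10)
Torque = 5.713 N*m


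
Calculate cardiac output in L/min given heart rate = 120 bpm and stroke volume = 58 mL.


CO = HR * SV
CO = 120 * 58 / 1000
CO = 6.96 L/min


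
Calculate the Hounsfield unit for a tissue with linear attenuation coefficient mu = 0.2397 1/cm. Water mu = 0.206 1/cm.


HU = ((mu_tissue - mu_water) / mu_water) * 1000
HU = ((0.2397 - 0.206) / 0.206) * 1000
HU = 163.6


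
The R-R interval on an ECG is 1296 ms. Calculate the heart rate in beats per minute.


HR = 60 / RR_interval(s)
RR = 1296 ms = 1.296 s
HR = 60 / 1.296 = 46.3 bpm


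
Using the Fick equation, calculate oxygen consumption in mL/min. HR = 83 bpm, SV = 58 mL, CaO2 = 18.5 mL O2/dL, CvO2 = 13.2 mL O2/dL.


CO = HR*SV = 83*58/1000 = 4.814 L/min
a-v O2 diff = 18.5 - 13.2 = 5.3 mL/dL
VO2 = CO * (CaO2-CvO2) * 10 dL/L
VO2 = 4.814 * 5.3 * 10
VO2 = 255.1 mL/min
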